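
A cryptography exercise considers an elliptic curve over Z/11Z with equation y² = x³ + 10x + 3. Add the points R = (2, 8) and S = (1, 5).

(6, 2)

(2, 8) + (1, 5). λ = (5 - 8)/(1 - 2) ≡ 8/10 mod 11. 10⁻¹ ≡ 10 (mod 11), so λ ≡ 3.
  x = λ² - 2 - 1 = 9 - 3 ≡ 6; y = λ·(2 - 6) - 8 ≡ 2. → (6, 2)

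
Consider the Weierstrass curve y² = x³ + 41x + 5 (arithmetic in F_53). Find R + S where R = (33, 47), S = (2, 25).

(19, 45)

(33, 47) + (2, 25). λ = (25 - 47)/(2 - 33) ≡ 31/22 mod 53. 22⁻¹ ≡ 41 (mod 53), so λ ≡ 52.
  x = λ² - 33 - 2 = 2704 - 35 ≡ 19; y = λ·(33 - 19) - 47 ≡ 45. → (19, 45)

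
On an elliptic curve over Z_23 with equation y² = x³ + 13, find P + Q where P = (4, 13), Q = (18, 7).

(4, 13) + (18, 7). λ = (7 - 13)/(18 - 4) ≡ 17/14 mod 23. 14⁻¹ ≡ 5 (mod 23) since 14·5 = 70 ≡ 1, so λ ≡ 16.
  x = λ² - 4 - 18 = 256 - 22 ≡ 4; y = λ·(4 - 4) - 13 ≡ 10. → (4, 10)

(4, 10)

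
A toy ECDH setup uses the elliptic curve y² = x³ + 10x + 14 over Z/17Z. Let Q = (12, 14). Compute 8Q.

Repeated addition: build up to 8Q.
2Q: tangent at (12, 14): λ = (3·12² + 10)/(2·14) ≡ 0/11. 11⁻¹ ≡ 14 (mod 17) since 11·14 = 154 ≡ 1, so λ ≡ 0·14 ≡ 0.
  x = λ² - 12 - 12 = 0 - 24 ≡ 10; y = λ·(12 - 10) - 14 ≡ 3. → (10, 3)
3Q: (10, 3) + (12, 14). λ = (14 - 3)/(12 - 10) ≡ 11/2 mod 17. 2⁻¹ ≡ 9 (mod 17), so λ ≡ 14.
  x = λ² - 10 - 12 = 196 - 22 ≡ 4; y = λ·(10 - 4) - 3 ≡ 13. → (4, 13)
4Q: (4, 13) + (12, 14). λ = (14 - 13)/(12 - 4) ≡ 1/8 mod 17. 8⁻¹ ≡ 15 (mod 17), so λ ≡ 15.
  x = λ² - 4 - 12 = 225 - 16 ≡ 5; y = λ·(4 - 5) - 13 ≡ 6. → (5, 6)
5Q: (5, 6) + (12, 14). λ = (14 - 6)/(12 - 5) ≡ 8/7 mod 17. 7⁻¹ ≡ 5 (mod 17), so λ ≡ 6.
  x = λ² - 5 - 12 = 36 - 17 ≡ 2; y = λ·(5 - 2) - 6 ≡ 12. → (2, 12)
6Q: (2, 12) + (12, 14). λ = (14 - 12)/(12 - 2) ≡ 2/10 mod 17. 10⁻¹ ≡ 12 (mod 17), so λ ≡ 7.
  x = λ² - 2 - 12 = 49 - 14 ≡ 1; y = λ·(2 - 1) - 12 ≡ 12. → (1, 12)
7Q: (1, 12) + (12, 14). λ = (14 - 12)/(12 - 1) ≡ 2/11 mod 17. 11⁻¹ ≡ 14 (mod 17) since 11·14 = 154 ≡ 1, so λ ≡ 11.
  x = λ² - 1 - 12 = 121 - 13 ≡ 6; y = λ·(1 - 6) - 12 ≡ 1. → (6, 1)
8Q: (6, 1) + (12, 14). λ = (14 - 1)/(12 - 6) ≡ 13/6 mod 17. 6⁻¹ ≡ 3 (mod 17) since 6·3 = 18 ≡ 1, so λ ≡ 5.
  x = λ² - 6 - 12 = 25 - 18 ≡ 7; y = λ·(6 - 7) - 1 ≡ 11. → (7, 11)

(7, 11)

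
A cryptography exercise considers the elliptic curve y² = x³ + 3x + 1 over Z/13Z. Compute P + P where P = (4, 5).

tangent at (4, 5): λ = (3·4² + 3)/(2·5) ≡ 12/10. 10⁻¹ ≡ 4 (mod 13), so λ ≡ 12·4 ≡ 9.
  x = λ² - 4 - 4 = 81 - 8 ≡ 8; y = λ·(4 - 8) - 5 ≡ 11. → (8, 11)

(8, 11)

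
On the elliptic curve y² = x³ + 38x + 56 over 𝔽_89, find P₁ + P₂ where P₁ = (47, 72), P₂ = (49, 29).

(47, 72) + (49, 29). λ = (29 - 72)/(49 - 47) ≡ 46/2 mod 89. 2⁻¹ ≡ 45 (mod 89), so λ ≡ 23.
  x = λ² - 47 - 49 = 529 - 96 ≡ 77; y = λ·(47 - 77) - 72 ≡ 39. → (77, 39)

(77, 39)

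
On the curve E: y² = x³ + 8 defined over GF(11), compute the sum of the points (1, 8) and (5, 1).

(1, 8) + (5, 1). λ = (1 - 8)/(5 - 1) ≡ 4/4 mod 11. 4⁻¹ ≡ 3 (mod 11), so λ ≡ 1.
  x = λ² - 1 - 5 = 1 - 6 ≡ 6; y = λ·(1 - 6) - 8 ≡ 9. → (6, 9)

(6, 9)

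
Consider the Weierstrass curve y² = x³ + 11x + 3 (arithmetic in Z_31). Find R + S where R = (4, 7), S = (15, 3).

(4, 7) + (15, 3). λ = (3 - 7)/(15 - 4) ≡ 27/11 mod 31. 11⁻¹ ≡ 17 (mod 31) since 11·17 = 187 ≡ 1, so λ ≡ 25.
  x = λ² - 4 - 15 = 625 - 19 ≡ 17; y = λ·(4 - 17) - 7 ≡ 9. → (17, 9)

(17, 9)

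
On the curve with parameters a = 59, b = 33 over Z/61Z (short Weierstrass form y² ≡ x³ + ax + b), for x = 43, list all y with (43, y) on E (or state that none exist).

x³ + 59x + 33 = 82077 ≡ 32 (mod 61).
32 is a non-residue mod 61; no y exists.

none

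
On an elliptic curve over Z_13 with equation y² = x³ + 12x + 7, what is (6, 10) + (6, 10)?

tangent at (6, 10): λ = (3·6² + 12)/(2·10) ≡ 3/7. 7⁻¹ ≡ 2 (mod 13), so λ ≡ 3·2 ≡ 6.
  x = λ² - 6 - 6 = 36 - 12 ≡ 11; y = λ·(6 - 11) - 10 ≡ 12. → (11, 12)

(11, 12)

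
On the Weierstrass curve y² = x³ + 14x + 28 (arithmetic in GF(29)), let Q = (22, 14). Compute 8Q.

(22, 14)

Repeated addition: build up to 8Q.
2Q: tangent at (22, 14): λ = (3·22² + 14)/(2·14) ≡ 16/28. 28⁻¹ ≡ 28 (mod 29), so λ ≡ 16·28 ≡ 13.
  x = λ² - 22 - 22 = 169 - 44 ≡ 9; y = λ·(22 - 9) - 14 ≡ 10. → (9, 10)
3Q: (9, 10) + (22, 14). λ = (14 - 10)/(22 - 9) ≡ 4/13 mod 29. 13⁻¹ ≡ 9 (mod 29) since 13·9 = 117 ≡ 1, so λ ≡ 7.
  x = λ² - 9 - 22 = 49 - 31 ≡ 18; y = λ·(9 - 18) - 10 ≡ 14. → (18, 14)
4Q: (18, 14) + (22, 14). λ = (14 - 14)/(22 - 18) ≡ 0/4 mod 29. 4⁻¹ ≡ 22 (mod 29) since 4·22 = 88 ≡ 1, so λ ≡ 0.
  x = λ² - 18 - 22 = 0 - 40 ≡ 18; y = λ·(18 - 18) - 14 ≡ 15. → (18, 15)
5Q: (18, 15) + (22, 14). λ = (14 - 15)/(22 - 18) ≡ 28/4 mod 29. 4⁻¹ ≡ 22 (mod 29), so λ ≡ 7.
  x = λ² - 18 - 22 = 49 - 40 ≡ 9; y = λ·(18 - 9) - 15 ≡ 19. → (9, 19)
6Q: (9, 19) + (22, 14). λ = (14 - 19)/(22 - 9) ≡ 24/13 mod 29. 13⁻¹ ≡ 9 (mod 29), so λ ≡ 13.
  x = λ² - 9 - 22 = 169 - 31 ≡ 22; y = λ·(9 - 22) - 19 ≡ 15. → (22, 15)
7Q: (22, 15) + (22, 14): same x and y₁ ≡ -y₂, so the sum is the point at infinity.
8Q: the point at infinity + (22, 14) = (22, 14) (identity).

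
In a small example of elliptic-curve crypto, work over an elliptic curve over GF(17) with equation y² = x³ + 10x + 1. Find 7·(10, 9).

Write Q = (10, 9).
Double-and-add on 7 = (111)₂. Start with Q = (10, 9) for the leading 1-bit.
double: tangent at (10, 9): λ = (3·10² + 10)/(2·9) ≡ 4/1. 1⁻¹ ≡ 1 (mod 17), so λ ≡ 4·1 ≡ 4.
  x = λ² - 10 - 10 = 16 - 20 ≡ 13; y = λ·(10 - 13) - 9 ≡ 13. → (13, 13)
add Q: (13, 13) + (10, 9). λ = (9 - 13)/(10 - 13) ≡ 13/14 mod 17. 14⁻¹ ≡ 11 (mod 17), so λ ≡ 7.
  x = λ² - 13 - 10 = 49 - 23 ≡ 9; y = λ·(13 - 9) - 13 ≡ 15. → (9, 15)
double: tangent at (9, 15): λ = (3·9² + 10)/(2·15) ≡ 15/13. 13⁻¹ ≡ 4 (mod 17) since 13·4 = 52 ≡ 1, so λ ≡ 15·4 ≡ 9.
  x = λ² - 9 - 9 = 81 - 18 ≡ 12; y = λ·(9 - 12) - 15 ≡ 9. → (12, 9)
add Q: (12, 9) + (10, 9). λ = (9 - 9)/(10 - 12) ≡ 0/15 mod 17. 15⁻¹ ≡ 8 (mod 17), so λ ≡ 0.
  x = λ² - 12 - 10 = 0 - 22 ≡ 12; y = λ·(12 - 12) - 9 ≡ 8. → (12, 8)

(12, 8)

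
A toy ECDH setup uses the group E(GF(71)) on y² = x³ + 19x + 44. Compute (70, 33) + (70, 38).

O

The two points share x = 70 and their y-coordinates satisfy 33 + 38 ≡ 0 (mod 71), so they are inverses. Their sum is O.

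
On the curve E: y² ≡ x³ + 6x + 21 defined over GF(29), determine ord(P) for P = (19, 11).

6

2P: tangent at (19, 11): λ = (3·19² + 6)/(2·11) ≡ 16/22. 22⁻¹ ≡ 4 (mod 29), so λ ≡ 16·4 ≡ 6.
  x = λ² - 19 - 19 = 36 - 38 ≡ 27; y = λ·(19 - 27) - 11 ≡ 28. → (27, 28)
3P: (27, 28) + (19, 11). λ = (11 - 28)/(19 - 27) ≡ 12/21 mod 29. 21⁻¹ ≡ 18 (mod 29) since 21·18 = 378 ≡ 1, so λ ≡ 13.
  x = λ² - 27 - 19 = 169 - 46 ≡ 7; y = λ·(27 - 7) - 28 ≡ 0. → (7, 0)
4P: (7, 0) + (19, 11). λ = (11 - 0)/(19 - 7) ≡ 11/12 mod 29. 12⁻¹ ≡ 17 (mod 29) since 12·17 = 204 ≡ 1, so λ ≡ 13.
  x = λ² - 7 - 19 = 169 - 26 ≡ 27; y = λ·(7 - 27) - 0 ≡ 1. → (27, 1)
5P: (27, 1) + (19, 11). λ = (11 - 1)/(19 - 27) ≡ 10/21 mod 29. 21⁻¹ ≡ 18 (mod 29), so λ ≡ 6.
  x = λ² - 27 - 19 = 36 - 46 ≡ 19; y = λ·(27 - 19) - 1 ≡ 18. → (19, 18)
6P: (19, 18) + (19, 11): same x and y₁ ≡ -y₂, so the sum is ∞.
6P = ∞, so the order is 6.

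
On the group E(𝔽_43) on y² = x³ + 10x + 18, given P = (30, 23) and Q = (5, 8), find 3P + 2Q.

First 3P:
Repeated addition: build up to 3P.
2P: tangent at (30, 23): λ = (3·30² + 10)/(2·23) ≡ 1/3. 3⁻¹ ≡ 29 (mod 43) since 3·29 = 87 ≡ 1, so λ ≡ 1·29 ≡ 29.
  x = λ² - 30 - 30 = 841 - 60 ≡ 7; y = λ·(30 - 7) - 23 ≡ 42. → (7, 42)
3P: (7, 42) + (30, 23). λ = (23 - 42)/(30 - 7) ≡ 24/23 mod 43. 23⁻¹ ≡ 15 (mod 43), so λ ≡ 16.
  x = λ² - 7 - 30 = 256 - 37 ≡ 4; y = λ·(7 - 4) - 42 ≡ 6. → (4, 6)
3P = (4, 6).
Next 2Q:
Repeated addition: build up to 2Q.
2Q: tangent at (5, 8): λ = (3·5² + 10)/(2·8) ≡ 42/16. 16⁻¹ ≡ 35 (mod 43), so λ ≡ 42·35 ≡ 8.
  x = λ² - 5 - 5 = 64 - 10 ≡ 11; y = λ·(5 - 11) - 8 ≡ 30. → (11, 30)
2Q = (11, 30).
Finally 3P + 2Q:
(4, 6) + (11, 30). λ = (30 - 6)/(11 - 4) ≡ 24/7 mod 43. 7⁻¹ ≡ 37 (mod 43), so λ ≡ 28.
  x = λ² - 4 - 11 = 784 - 15 ≡ 38; y = λ·(4 - 38) - 6 ≡ 31. → (38, 31)

(38, 31)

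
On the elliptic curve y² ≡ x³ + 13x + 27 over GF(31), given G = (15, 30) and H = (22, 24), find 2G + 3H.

First 2G:
Repeated addition: build up to 2G.
2G: tangent at (15, 30): λ = (3·15² + 13)/(2·30) ≡ 6/29. 29⁻¹ ≡ 15 (mod 31) since 29·15 = 435 ≡ 1, so λ ≡ 6·15 ≡ 28.
  x = λ² - 15 - 15 = 784 - 30 ≡ 10; y = λ·(15 - 10) - 30 ≡ 17. → (10, 17)
2G = (10, 17).
Next 3H:
Repeated addition: build up to 3H.
2H: tangent at (22, 24): λ = (3·22² + 13)/(2·24) ≡ 8/17. 17⁻¹ ≡ 11 (mod 31), so λ ≡ 8·11 ≡ 26.
  x = λ² - 22 - 22 = 676 - 44 ≡ 12; y = λ·(22 - 12) - 24 ≡ 19. → (12, 19)
3H: (12, 19) + (22, 24). λ = (24 - 19)/(22 - 12) ≡ 5/10 mod 31. 10⁻¹ ≡ 28 (mod 31), so λ ≡ 16.
  x = λ² - 12 - 22 = 256 - 34 ≡ 5; y = λ·(12 - 5) - 19 ≡ 0. → (5, 0)
3H = (5, 0).
Finally 2G + 3H:
(10, 17) + (5, 0). λ = (0 - 17)/(5 - 10) ≡ 14/26 mod 31. 26⁻¹ ≡ 6 (mod 31) since 26·6 = 156 ≡ 1, so λ ≡ 22.
  x = λ² - 10 - 5 = 484 - 15 ≡ 4; y = λ·(10 - 4) - 17 ≡ 22. → (4, 22)

(4, 22)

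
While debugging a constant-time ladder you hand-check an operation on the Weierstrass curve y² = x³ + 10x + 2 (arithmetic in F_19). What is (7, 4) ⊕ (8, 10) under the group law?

(7, 4) + (8, 10). λ = (10 - 4)/(8 - 7) ≡ 6/1 mod 19. 1⁻¹ ≡ 1 (mod 19), so λ ≡ 6.
  x = λ² - 7 - 8 = 36 - 15 ≡ 2; y = λ·(7 - 2) - 4 ≡ 7. → (2, 7)

(2, 7)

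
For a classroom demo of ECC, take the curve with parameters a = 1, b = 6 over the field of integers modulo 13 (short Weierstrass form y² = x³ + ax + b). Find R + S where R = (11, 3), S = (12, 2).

(4, 3)

(11, 3) + (12, 2). λ = (2 - 3)/(12 - 11) ≡ 12/1 mod 13. 1⁻¹ ≡ 1 (mod 13), so λ ≡ 12.
  x = λ² - 11 - 12 = 144 - 23 ≡ 4; y = λ·(11 - 4) - 3 ≡ 3. → (4, 3)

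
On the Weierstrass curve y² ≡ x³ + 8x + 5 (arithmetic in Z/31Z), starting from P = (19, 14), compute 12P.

(17, 1)

Double-and-add on 12 = (1100)₂. Start with P = (19, 14) for the leading 1-bit.
double: tangent at (19, 14): λ = (3·19² + 8)/(2·14) ≡ 6/28. 28⁻¹ ≡ 10 (mod 31) since 28·10 = 280 ≡ 1, so λ ≡ 6·10 ≡ 29.
  x = λ² - 19 - 19 = 841 - 38 ≡ 28; y = λ·(19 - 28) - 14 ≡ 4. → (28, 4)
add P: (28, 4) + (19, 14). λ = (14 - 4)/(19 - 28) ≡ 10/22 mod 31. 22⁻¹ ≡ 24 (mod 31) since 22·24 = 528 ≡ 1, so λ ≡ 23.
  x = λ² - 28 - 19 = 529 - 47 ≡ 17; y = λ·(28 - 17) - 4 ≡ 1. → (17, 1)
double: tangent at (17, 1): λ = (3·17² + 8)/(2·1) ≡ 7/2. 2⁻¹ ≡ 16 (mod 31), so λ ≡ 7·16 ≡ 19.
  x = λ² - 17 - 17 = 361 - 34 ≡ 17; y = λ·(17 - 17) - 1 ≡ 30. → (17, 30)
double: tangent at (17, 30): λ = (3·17² + 8)/(2·30) ≡ 7/29. 29⁻¹ ≡ 15 (mod 31) since 29·15 = 435 ≡ 1, so λ ≡ 7·15 ≡ 12.
  x = λ² - 17 - 17 = 144 - 34 ≡ 17; y = λ·(17 - 17) - 30 ≡ 1. → (17, 1)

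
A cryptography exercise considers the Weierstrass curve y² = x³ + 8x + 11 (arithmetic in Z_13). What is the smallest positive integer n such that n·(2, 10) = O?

5

2P: tangent at (2, 10): λ = (3·2² + 8)/(2·10) ≡ 7/7. 7⁻¹ ≡ 2 (mod 13) since 7·2 = 14 ≡ 1, so λ ≡ 7·2 ≡ 1.
  x = λ² - 2 - 2 = 1 - 4 ≡ 10; y = λ·(2 - 10) - 10 ≡ 8. → (10, 8)
3P: (10, 8) + (2, 10). λ = (10 - 8)/(2 - 10) ≡ 2/5 mod 13. 5⁻¹ ≡ 8 (mod 13) since 5·8 = 40 ≡ 1, so λ ≡ 3.
  x = λ² - 10 - 2 = 9 - 12 ≡ 10; y = λ·(10 - 10) - 8 ≡ 5. → (10, 5)
4P: (10, 5) + (2, 10). λ = (10 - 5)/(2 - 10) ≡ 5/5 mod 13. 5⁻¹ ≡ 8 (mod 13) since 5·8 = 40 ≡ 1, so λ ≡ 1.
  x = λ² - 10 - 2 = 1 - 12 ≡ 2; y = λ·(10 - 2) - 5 ≡ 3. → (2, 3)
5P: (2, 3) + (2, 10): same x and y₁ ≡ -y₂, so the sum is O.
5P = O, so the order is 5.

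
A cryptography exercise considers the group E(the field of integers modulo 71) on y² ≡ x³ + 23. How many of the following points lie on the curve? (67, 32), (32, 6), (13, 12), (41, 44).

(67, 32): 32² ≡ 30, rhs ≡ 30 → on.
(32, 6): 6² ≡ 36, rhs ≡ 60 → off.
(13, 12): 12² ≡ 2, rhs ≡ 19 → off.
(41, 44): 44² ≡ 19, rhs ≡ 3 → off.

1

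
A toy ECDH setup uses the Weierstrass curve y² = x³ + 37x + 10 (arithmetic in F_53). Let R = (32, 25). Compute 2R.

(25, 17)

tangent at (32, 25): λ = (3·32² + 37)/(2·25) ≡ 35/50. 50⁻¹ ≡ 35 (mod 53), so λ ≡ 35·35 ≡ 6.
  x = λ² - 32 - 32 = 36 - 64 ≡ 25; y = λ·(32 - 25) - 25 ≡ 17. → (25, 17)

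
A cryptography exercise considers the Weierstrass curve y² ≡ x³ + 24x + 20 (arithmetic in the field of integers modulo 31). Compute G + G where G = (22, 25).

(19, 9)

tangent at (22, 25): λ = (3·22² + 24)/(2·25) ≡ 19/19. 19⁻¹ ≡ 18 (mod 31) since 19·18 = 342 ≡ 1, so λ ≡ 19·18 ≡ 1.
  x = λ² - 22 - 22 = 1 - 44 ≡ 19; y = λ·(22 - 19) - 25 ≡ 9. → (19, 9)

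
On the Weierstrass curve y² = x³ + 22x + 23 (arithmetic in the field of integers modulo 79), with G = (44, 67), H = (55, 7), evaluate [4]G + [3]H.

First 4G:
Double-and-add on 4 = (100)₂. Start with G = (44, 67) for the leading 1-bit.
double: tangent at (44, 67): λ = (3·44² + 22)/(2·67) ≡ 63/55. 55⁻¹ ≡ 23 (mod 79), so λ ≡ 63·23 ≡ 27.
  x = λ² - 44 - 44 = 729 - 88 ≡ 9; y = λ·(44 - 9) - 67 ≡ 9. → (9, 9)
double: tangent at (9, 9): λ = (3·9² + 22)/(2·9) ≡ 28/18. 18⁻¹ ≡ 22 (mod 79) since 18·22 = 396 ≡ 1, so λ ≡ 28·22 ≡ 63.
  x = λ² - 9 - 9 = 3969 - 18 ≡ 1; y = λ·(9 - 1) - 9 ≡ 21. → (1, 21)
4G = (1, 21).
Next 3H:
Repeated addition: build up to 3H.
2H: tangent at (55, 7): λ = (3·55² + 22)/(2·7) ≡ 12/14. 14⁻¹ ≡ 17 (mod 79), so λ ≡ 12·17 ≡ 46.
  x = λ² - 55 - 55 = 2116 - 110 ≡ 31; y = λ·(55 - 31) - 7 ≡ 70. → (31, 70)
3H: (31, 70) + (55, 7). λ = (7 - 70)/(55 - 31) ≡ 16/24 mod 79. 24⁻¹ ≡ 56 (mod 79), so λ ≡ 27.
  x = λ² - 31 - 55 = 729 - 86 ≡ 11; y = λ·(31 - 11) - 70 ≡ 75. → (11, 75)
3H = (11, 75).
Finally 4G + 3H:
(1, 21) + (11, 75). λ = (75 - 21)/(11 - 1) ≡ 54/10 mod 79. 10⁻¹ ≡ 8 (mod 79), so λ ≡ 37.
  x = λ² - 1 - 11 = 1369 - 12 ≡ 14; y = λ·(1 - 14) - 21 ≡ 51. → (14, 51)

(14, 51)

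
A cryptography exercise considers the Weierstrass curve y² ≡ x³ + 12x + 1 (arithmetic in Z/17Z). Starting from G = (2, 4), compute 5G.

Double-and-add on 5 = (101)₂. Start with G = (2, 4) for the leading 1-bit.
double: tangent at (2, 4): λ = (3·2² + 12)/(2·4) ≡ 7/8. 8⁻¹ ≡ 15 (mod 17) since 8·15 = 120 ≡ 1, so λ ≡ 7·15 ≡ 3.
  x = λ² - 2 - 2 = 9 - 4 ≡ 5; y = λ·(2 - 5) - 4 ≡ 4. → (5, 4)
double: tangent at (5, 4): λ = (3·5² + 12)/(2·4) ≡ 2/8. 8⁻¹ ≡ 15 (mod 17), so λ ≡ 2·15 ≡ 13.
  x = λ² - 5 - 5 = 169 - 10 ≡ 6; y = λ·(5 - 6) - 4 ≡ 0. → (6, 0)
add G: (6, 0) + (2, 4). λ = (4 - 0)/(2 - 6) ≡ 4/13 mod 17. 13⁻¹ ≡ 4 (mod 17), so λ ≡ 16.
  x = λ² - 6 - 2 = 256 - 8 ≡ 10; y = λ·(6 - 10) - 0 ≡ 4. → (10, 4)

(10, 4)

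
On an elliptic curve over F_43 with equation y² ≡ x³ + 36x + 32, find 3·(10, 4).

(32, 5)

Write Q = (10, 4).
Repeated addition: build up to 3Q.
2Q: tangent at (10, 4): λ = (3·10² + 36)/(2·4) ≡ 35/8. 8⁻¹ ≡ 27 (mod 43), so λ ≡ 35·27 ≡ 42.
  x = λ² - 10 - 10 = 1764 - 20 ≡ 24; y = λ·(10 - 24) - 4 ≡ 10. → (24, 10)
3Q: (24, 10) + (10, 4). λ = (4 - 10)/(10 - 24) ≡ 37/29 mod 43. 29⁻¹ ≡ 3 (mod 43), so λ ≡ 25.
  x = λ² - 24 - 10 = 625 - 34 ≡ 32; y = λ·(24 - 32) - 10 ≡ 5. → (32, 5)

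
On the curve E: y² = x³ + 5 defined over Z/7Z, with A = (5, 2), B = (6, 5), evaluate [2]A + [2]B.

First 2A:
Repeated addition: build up to 2A.
2A: tangent at (5, 2): λ = (3·5² + 0)/(2·2) ≡ 5/4. 4⁻¹ ≡ 2 (mod 7), so λ ≡ 5·2 ≡ 3.
  x = λ² - 5 - 5 = 9 - 10 ≡ 6; y = λ·(5 - 6) - 2 ≡ 2. → (6, 2)
2A = (6, 2).
Next 2B:
Repeated addition: build up to 2B.
2B: tangent at (6, 5): λ = (3·6² + 0)/(2·5) ≡ 3/3. 3⁻¹ ≡ 5 (mod 7) since 3·5 = 15 ≡ 1, so λ ≡ 3·5 ≡ 1.
  x = λ² - 6 - 6 = 1 - 12 ≡ 3; y = λ·(6 - 3) - 5 ≡ 5. → (3, 5)
2B = (3, 5).
Finally 2A + 2B:
(6, 2) + (3, 5). λ = (5 - 2)/(3 - 6) ≡ 3/4 mod 7. 4⁻¹ ≡ 2 (mod 7) since 4·2 = 8 ≡ 1, so λ ≡ 6.
  x = λ² - 6 - 3 = 36 - 9 ≡ 6; y = λ·(6 - 6) - 2 ≡ 5. → (6, 5)

(6, 5)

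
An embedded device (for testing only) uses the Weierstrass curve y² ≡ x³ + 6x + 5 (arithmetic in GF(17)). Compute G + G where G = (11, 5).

tangent at (11, 5): λ = (3·11² + 6)/(2·5) ≡ 12/10. 10⁻¹ ≡ 12 (mod 17), so λ ≡ 12·12 ≡ 8.
  x = λ² - 11 - 11 = 64 - 22 ≡ 8; y = λ·(11 - 8) - 5 ≡ 2. → (8, 2)

(8, 2)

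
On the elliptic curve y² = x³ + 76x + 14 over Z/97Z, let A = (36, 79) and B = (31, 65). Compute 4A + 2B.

(79, 34)

First 4A:
Repeated addition: build up to 4A.
2A: tangent at (36, 79): λ = (3·36² + 76)/(2·79) ≡ 84/61. 61⁻¹ ≡ 35 (mod 97) since 61·35 = 2135 ≡ 1, so λ ≡ 84·35 ≡ 30.
  x = λ² - 36 - 36 = 900 - 72 ≡ 52; y = λ·(36 - 52) - 79 ≡ 23. → (52, 23)
3A: (52, 23) + (36, 79). λ = (79 - 23)/(36 - 52) ≡ 56/81 mod 97. 81⁻¹ ≡ 6 (mod 97) since 81·6 = 486 ≡ 1, so λ ≡ 45.
  x = λ² - 52 - 36 = 2025 - 88 ≡ 94; y = λ·(52 - 94) - 23 ≡ 27. → (94, 27)
4A: (94, 27) + (36, 79). λ = (79 - 27)/(36 - 94) ≡ 52/39 mod 97. 39⁻¹ ≡ 5 (mod 97), so λ ≡ 66.
  x = λ² - 94 - 36 = 4356 - 130 ≡ 55; y = λ·(94 - 55) - 27 ≡ 25. → (55, 25)
4A = (55, 25).
Next 2B:
Repeated addition: build up to 2B.
2B: tangent at (31, 65): λ = (3·31² + 76)/(2·65) ≡ 49/33. 33⁻¹ ≡ 50 (mod 97) since 33·50 = 1650 ≡ 1, so λ ≡ 49·50 ≡ 25.
  x = λ² - 31 - 31 = 625 - 62 ≡ 78; y = λ·(31 - 78) - 65 ≡ 21. → (78, 21)
2B = (78, 21).
Finally 4A + 2B:
(55, 25) + (78, 21). λ = (21 - 25)/(78 - 55) ≡ 93/23 mod 97. 23⁻¹ ≡ 38 (mod 97) since 23·38 = 874 ≡ 1, so λ ≡ 42.
  x = λ² - 55 - 78 = 1764 - 133 ≡ 79; y = λ·(55 - 79) - 25 ≡ 34. → (79, 34)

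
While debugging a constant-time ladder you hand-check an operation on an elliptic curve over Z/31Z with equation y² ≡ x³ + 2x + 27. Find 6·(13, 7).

(14, 3)

Write P = (13, 7).
Double-and-add on 6 = (110)₂. Start with P = (13, 7) for the leading 1-bit.
double: tangent at (13, 7): λ = (3·13² + 2)/(2·7) ≡ 13/14. 14⁻¹ ≡ 20 (mod 31), so λ ≡ 13·20 ≡ 12.
  x = λ² - 13 - 13 = 144 - 26 ≡ 25; y = λ·(13 - 25) - 7 ≡ 4. → (25, 4)
add P: (25, 4) + (13, 7). λ = (7 - 4)/(13 - 25) ≡ 3/19 mod 31. 19⁻¹ ≡ 18 (mod 31), so λ ≡ 23.
  x = λ² - 25 - 13 = 529 - 38 ≡ 26; y = λ·(25 - 26) - 4 ≡ 4. → (26, 4)
double: tangent at (26, 4): λ = (3·26² + 2)/(2·4) ≡ 15/8. 8⁻¹ ≡ 4 (mod 31), so λ ≡ 15·4 ≡ 29.
  x = λ² - 26 - 26 = 841 - 52 ≡ 14; y = λ·(26 - 14) - 4 ≡ 3. → (14, 3)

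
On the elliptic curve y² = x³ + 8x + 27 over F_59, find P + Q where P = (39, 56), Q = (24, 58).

(39, 56) + (24, 58). λ = (58 - 56)/(24 - 39) ≡ 2/44 mod 59. 44⁻¹ ≡ 55 (mod 59) since 44·55 = 2420 ≡ 1, so λ ≡ 51.
  x = λ² - 39 - 24 = 2601 - 63 ≡ 1; y = λ·(39 - 1) - 56 ≡ 53. → (1, 53)

(1, 53)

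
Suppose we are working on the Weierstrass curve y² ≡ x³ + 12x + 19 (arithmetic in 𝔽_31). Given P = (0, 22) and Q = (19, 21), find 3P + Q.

(22, 9)

First 3P:
Repeated addition: build up to 3P.
2P: tangent at (0, 22): λ = (3·0² + 12)/(2·22) ≡ 12/13. 13⁻¹ ≡ 12 (mod 31), so λ ≡ 12·12 ≡ 20.
  x = λ² - 0 - 0 = 400 - 0 ≡ 28; y = λ·(0 - 28) - 22 ≡ 7. → (28, 7)
3P: (28, 7) + (0, 22). λ = (22 - 7)/(0 - 28) ≡ 15/3 mod 31. 3⁻¹ ≡ 21 (mod 31), so λ ≡ 5.
  x = λ² - 28 - 0 = 25 - 28 ≡ 28; y = λ·(28 - 28) - 7 ≡ 24. → (28, 24)
3P = (28, 24).
Finally 3P + Q:
(28, 24) + (19, 21). λ = (21 - 24)/(19 - 28) ≡ 28/22 mod 31. 22⁻¹ ≡ 24 (mod 31) since 22·24 = 528 ≡ 1, so λ ≡ 21.
  x = λ² - 28 - 19 = 441 - 47 ≡ 22; y = λ·(28 - 22) - 24 ≡ 9. → (22, 9)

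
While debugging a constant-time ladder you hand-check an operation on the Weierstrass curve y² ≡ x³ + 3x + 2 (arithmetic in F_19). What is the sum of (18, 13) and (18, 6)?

The two points share x = 18 and their y-coordinates satisfy 13 + 6 ≡ 0 (mod 19), so they are inverses. Their sum is the point at infinity.

O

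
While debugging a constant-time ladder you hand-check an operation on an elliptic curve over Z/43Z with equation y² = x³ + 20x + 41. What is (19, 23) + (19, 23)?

tangent at (19, 23): λ = (3·19² + 20)/(2·23) ≡ 28/3. 3⁻¹ ≡ 29 (mod 43) since 3·29 = 87 ≡ 1, so λ ≡ 28·29 ≡ 38.
  x = λ² - 19 - 19 = 1444 - 38 ≡ 30; y = λ·(19 - 30) - 23 ≡ 32. → (30, 32)

(30, 32)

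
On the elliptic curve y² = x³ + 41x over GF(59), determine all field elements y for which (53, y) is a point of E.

none

x³ + 41x + 0 = 151050 ≡ 10 (mod 59).
10 is a non-residue mod 59; no y exists.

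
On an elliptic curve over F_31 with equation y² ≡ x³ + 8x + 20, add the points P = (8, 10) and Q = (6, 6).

(8, 10) + (6, 6). λ = (6 - 10)/(6 - 8) ≡ 27/29 mod 31. 29⁻¹ ≡ 15 (mod 31), so λ ≡ 2.
  x = λ² - 8 - 6 = 4 - 14 ≡ 21; y = λ·(8 - 21) - 10 ≡ 26. → (21, 26)

(21, 26)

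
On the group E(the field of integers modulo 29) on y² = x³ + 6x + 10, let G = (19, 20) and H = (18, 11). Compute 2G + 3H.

(25, 26)

First 2G:
Repeated addition: build up to 2G.
2G: tangent at (19, 20): λ = (3·19² + 6)/(2·20) ≡ 16/11. 11⁻¹ ≡ 8 (mod 29), so λ ≡ 16·8 ≡ 12.
  x = λ² - 19 - 19 = 144 - 38 ≡ 19; y = λ·(19 - 19) - 20 ≡ 9. → (19, 9)
2G = (19, 9).
Next 3H:
Repeated addition: build up to 3H.
2H: tangent at (18, 11): λ = (3·18² + 6)/(2·11) ≡ 21/22. 22⁻¹ ≡ 4 (mod 29) since 22·4 = 88 ≡ 1, so λ ≡ 21·4 ≡ 26.
  x = λ² - 18 - 18 = 676 - 36 ≡ 2; y = λ·(18 - 2) - 11 ≡ 28. → (2, 28)
3H: (2, 28) + (18, 11). λ = (11 - 28)/(18 - 2) ≡ 12/16 mod 29. 16⁻¹ ≡ 20 (mod 29), so λ ≡ 8.
  x = λ² - 2 - 18 = 64 - 20 ≡ 15; y = λ·(2 - 15) - 28 ≡ 13. → (15, 13)
3H = (15, 13).
Finally 2G + 3H:
(19, 9) + (15, 13). λ = (13 - 9)/(15 - 19) ≡ 4/25 mod 29. 25⁻¹ ≡ 7 (mod 29), so λ ≡ 28.
  x = λ² - 19 - 15 = 784 - 34 ≡ 25; y = λ·(19 - 25) - 9 ≡ 26. → (25, 26)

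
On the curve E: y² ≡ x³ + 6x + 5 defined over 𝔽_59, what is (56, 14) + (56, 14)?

tangent at (56, 14): λ = (3·56² + 6)/(2·14) ≡ 33/28. 28⁻¹ ≡ 19 (mod 59), so λ ≡ 33·19 ≡ 37.
  x = λ² - 56 - 56 = 1369 - 112 ≡ 18; y = λ·(56 - 18) - 14 ≡ 35. → (18, 35)

(18, 35)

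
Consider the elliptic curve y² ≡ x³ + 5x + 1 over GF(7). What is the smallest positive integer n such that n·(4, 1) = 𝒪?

2P: tangent at (4, 1): λ = (3·4² + 5)/(2·1) ≡ 4/2. 2⁻¹ ≡ 4 (mod 7), so λ ≡ 4·4 ≡ 2.
  x = λ² - 4 - 4 = 4 - 8 ≡ 3; y = λ·(4 - 3) - 1 ≡ 1. → (3, 1)
3P: (3, 1) + (4, 1). λ = (1 - 1)/(4 - 3) ≡ 0/1 mod 7. 1⁻¹ ≡ 1 (mod 7), so λ ≡ 0.
  x = λ² - 3 - 4 = 0 - 7 ≡ 0; y = λ·(3 - 0) - 1 ≡ 6. → (0, 6)
4P: (0, 6) + (4, 1). λ = (1 - 6)/(4 - 0) ≡ 2/4 mod 7. 4⁻¹ ≡ 2 (mod 7), so λ ≡ 4.
  x = λ² - 0 - 4 = 16 - 4 ≡ 5; y = λ·(0 - 5) - 6 ≡ 2. → (5, 2)
5P: (5, 2) + (4, 1). λ = (1 - 2)/(4 - 5) ≡ 6/6 mod 7. 6⁻¹ ≡ 6 (mod 7) since 6·6 = 36 ≡ 1, so λ ≡ 1.
  x = λ² - 5 - 4 = 1 - 9 ≡ 6; y = λ·(5 - 6) - 2 ≡ 4. → (6, 4)
6P: (6, 4) + (4, 1). λ = (1 - 4)/(4 - 6) ≡ 4/5 mod 7. 5⁻¹ ≡ 3 (mod 7), so λ ≡ 5.
  x = λ² - 6 - 4 = 25 - 10 ≡ 1; y = λ·(6 - 1) - 4 ≡ 0. → (1, 0)
7P: (1, 0) + (4, 1). λ = (1 - 0)/(4 - 1) ≡ 1/3 mod 7. 3⁻¹ ≡ 5 (mod 7) since 3·5 = 15 ≡ 1, so λ ≡ 5.
  x = λ² - 1 - 4 = 25 - 5 ≡ 6; y = λ·(1 - 6) - 0 ≡ 3. → (6, 3)
8P: (6, 3) + (4, 1). λ = (1 - 3)/(4 - 6) ≡ 5/5 mod 7. 5⁻¹ ≡ 3 (mod 7), so λ ≡ 1.
  x = λ² - 6 - 4 = 1 - 10 ≡ 5; y = λ·(6 - 5) - 3 ≡ 5. → (5, 5)
9P: (5, 5) + (4, 1). λ = (1 - 5)/(4 - 5) ≡ 3/6 mod 7. 6⁻¹ ≡ 6 (mod 7), so λ ≡ 4.
  x = λ² - 5 - 4 = 16 - 9 ≡ 0; y = λ·(5 - 0) - 5 ≡ 1. → (0, 1)
10P: (0, 1) + (4, 1). λ = (1 - 1)/(4 - 0) ≡ 0/4 mod 7. 4⁻¹ ≡ 2 (mod 7) since 4·2 = 8 ≡ 1, so λ ≡ 0.
  x = λ² - 0 - 4 = 0 - 4 ≡ 3; y = λ·(0 - 3) - 1 ≡ 6. → (3, 6)
11P: (3, 6) + (4, 1). λ = (1 - 6)/(4 - 3) ≡ 2/1 mod 7. 1⁻¹ ≡ 1 (mod 7), so λ ≡ 2.
  x = λ² - 3 - 4 = 4 - 7 ≡ 4; y = λ·(3 - 4) - 6 ≡ 6. → (4, 6)
12P: (4, 6) + (4, 1): same x and y₁ ≡ -y₂, so the sum is 𝒪.
12P = 𝒪, so the order is 12.

12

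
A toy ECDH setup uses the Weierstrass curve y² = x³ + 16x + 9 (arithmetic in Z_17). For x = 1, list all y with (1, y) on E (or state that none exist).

x³ + 16x + 9 = 26 ≡ 9 (mod 17).
Square roots of 9 mod 17: 3 and 14 (since 3² = 9 ≡ 9).

3, 14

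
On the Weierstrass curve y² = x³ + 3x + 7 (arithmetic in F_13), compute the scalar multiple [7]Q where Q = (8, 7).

Double-and-add on 7 = (111)₂. Start with Q = (8, 7) for the leading 1-bit.
double: tangent at (8, 7): λ = (3·8² + 3)/(2·7) ≡ 0/1. 1⁻¹ ≡ 1 (mod 13), so λ ≡ 0·1 ≡ 0.
  x = λ² - 8 - 8 = 0 - 16 ≡ 10; y = λ·(8 - 10) - 7 ≡ 6. → (10, 6)
add Q: (10, 6) + (8, 7). λ = (7 - 6)/(8 - 10) ≡ 1/11 mod 13. 11⁻¹ ≡ 6 (mod 13), so λ ≡ 6.
  x = λ² - 10 - 8 = 36 - 18 ≡ 5; y = λ·(10 - 5) - 6 ≡ 11. → (5, 11)
double: tangent at (5, 11): λ = (3·5² + 3)/(2·11) ≡ 0/9. 9⁻¹ ≡ 3 (mod 13) since 9·3 = 27 ≡ 1, so λ ≡ 0·3 ≡ 0.
  x = λ² - 5 - 5 = 0 - 10 ≡ 3; y = λ·(5 - 3) - 11 ≡ 2. → (3, 2)
add Q: (3, 2) + (8, 7). λ = (7 - 2)/(8 - 3) ≡ 5/5 mod 13. 5⁻¹ ≡ 8 (mod 13), so λ ≡ 1.
  x = λ² - 3 - 8 = 1 - 11 ≡ 3; y = λ·(3 - 3) - 2 ≡ 11. → (3, 11)

(3, 11)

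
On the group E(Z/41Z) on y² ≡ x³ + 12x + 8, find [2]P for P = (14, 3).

tangent at (14, 3): λ = (3·14² + 12)/(2·3) ≡ 26/6. 6⁻¹ ≡ 7 (mod 41) since 6·7 = 42 ≡ 1, so λ ≡ 26·7 ≡ 18.
  x = λ² - 14 - 14 = 324 - 28 ≡ 9; y = λ·(14 - 9) - 3 ≡ 5. → (9, 5)

(9, 5)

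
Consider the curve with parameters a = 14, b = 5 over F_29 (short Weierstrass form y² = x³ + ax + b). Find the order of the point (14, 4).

2P: tangent at (14, 4): λ = (3·14² + 14)/(2·4) ≡ 22/8. 8⁻¹ ≡ 11 (mod 29), so λ ≡ 22·11 ≡ 10.
  x = λ² - 14 - 14 = 100 - 28 ≡ 14; y = λ·(14 - 14) - 4 ≡ 25. → (14, 25)
3P: (14, 25) + (14, 4): same x and y₁ ≡ -y₂, so the sum is O.
3P = O, so the order is 3.

3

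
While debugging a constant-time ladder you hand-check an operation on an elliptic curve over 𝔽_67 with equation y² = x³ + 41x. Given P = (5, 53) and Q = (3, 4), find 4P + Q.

(30, 31)

First 4P:
Double-and-add on 4 = (100)₂. Start with P = (5, 53) for the leading 1-bit.
double: tangent at (5, 53): λ = (3·5² + 41)/(2·53) ≡ 49/39. 39⁻¹ ≡ 55 (mod 67), so λ ≡ 49·55 ≡ 15.
  x = λ² - 5 - 5 = 225 - 10 ≡ 14; y = λ·(5 - 14) - 53 ≡ 13. → (14, 13)
double: tangent at (14, 13): λ = (3·14² + 41)/(2·13) ≡ 26/26. 26⁻¹ ≡ 49 (mod 67), so λ ≡ 26·49 ≡ 1.
  x = λ² - 14 - 14 = 1 - 28 ≡ 40; y = λ·(14 - 40) - 13 ≡ 28. → (40, 28)
4P = (40, 28).
Finally 4P + Q:
(40, 28) + (3, 4). λ = (4 - 28)/(3 - 40) ≡ 43/30 mod 67. 30⁻¹ ≡ 38 (mod 67), so λ ≡ 26.
  x = λ² - 40 - 3 = 676 - 43 ≡ 30; y = λ·(40 - 30) - 28 ≡ 31. → (30, 31)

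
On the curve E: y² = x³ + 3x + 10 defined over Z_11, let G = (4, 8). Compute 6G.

Double-and-add on 6 = (110)₂. Start with G = (4, 8) for the leading 1-bit.
double: tangent at (4, 8): λ = (3·4² + 3)/(2·8) ≡ 7/5. 5⁻¹ ≡ 9 (mod 11), so λ ≡ 7·9 ≡ 8.
  x = λ² - 4 - 4 = 64 - 8 ≡ 1; y = λ·(4 - 1) - 8 ≡ 5. → (1, 5)
add G: (1, 5) + (4, 8). λ = (8 - 5)/(4 - 1) ≡ 3/3 mod 11. 3⁻¹ ≡ 4 (mod 11), so λ ≡ 1.
  x = λ² - 1 - 4 = 1 - 5 ≡ 7; y = λ·(1 - 7) - 5 ≡ 0. → (7, 0)
double: (7, 0) + (7, 0): same x and y₁ ≡ -y₂, so the sum is 𝒪.

O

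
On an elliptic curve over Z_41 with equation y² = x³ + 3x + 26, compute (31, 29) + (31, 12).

The two points share x = 31 and their y-coordinates satisfy 29 + 12 ≡ 0 (mod 41), so they are inverses. Their sum is O.

O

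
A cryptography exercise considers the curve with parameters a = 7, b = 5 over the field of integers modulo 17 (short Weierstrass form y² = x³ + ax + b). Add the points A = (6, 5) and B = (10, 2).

(6, 5) + (10, 2). λ = (2 - 5)/(10 - 6) ≡ 14/4 mod 17. 4⁻¹ ≡ 13 (mod 17) since 4·13 = 52 ≡ 1, so λ ≡ 12.
  x = λ² - 6 - 10 = 144 - 16 ≡ 9; y = λ·(6 - 9) - 5 ≡ 10. → (9, 10)

(9, 10)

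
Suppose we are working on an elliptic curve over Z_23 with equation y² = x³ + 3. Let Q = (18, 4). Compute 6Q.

Repeated addition: build up to 6Q.
2Q: tangent at (18, 4): λ = (3·18² + 0)/(2·4) ≡ 6/8. 8⁻¹ ≡ 3 (mod 23), so λ ≡ 6·3 ≡ 18.
  x = λ² - 18 - 18 = 324 - 36 ≡ 12; y = λ·(18 - 12) - 4 ≡ 12. → (12, 12)
3Q: (12, 12) + (18, 4). λ = (4 - 12)/(18 - 12) ≡ 15/6 mod 23. 6⁻¹ ≡ 4 (mod 23), so λ ≡ 14.
  x = λ² - 12 - 18 = 196 - 30 ≡ 5; y = λ·(12 - 5) - 12 ≡ 17. → (5, 17)
4Q: (5, 17) + (18, 4). λ = (4 - 17)/(18 - 5) ≡ 10/13 mod 23. 13⁻¹ ≡ 16 (mod 23) since 13·16 = 208 ≡ 1, so λ ≡ 22.
  x = λ² - 5 - 18 = 484 - 23 ≡ 1; y = λ·(5 - 1) - 17 ≡ 2. → (1, 2)
5Q: (1, 2) + (18, 4). λ = (4 - 2)/(18 - 1) ≡ 2/17 mod 23. 17⁻¹ ≡ 19 (mod 23) since 17·19 = 323 ≡ 1, so λ ≡ 15.
  x = λ² - 1 - 18 = 225 - 19 ≡ 22; y = λ·(1 - 22) - 2 ≡ 5. → (22, 5)
6Q: (22, 5) + (18, 4). λ = (4 - 5)/(18 - 22) ≡ 22/19 mod 23. 19⁻¹ ≡ 17 (mod 23), so λ ≡ 6.
  x = λ² - 22 - 18 = 36 - 40 ≡ 19; y = λ·(22 - 19) - 5 ≡ 13. → (19, 13)

(19, 13)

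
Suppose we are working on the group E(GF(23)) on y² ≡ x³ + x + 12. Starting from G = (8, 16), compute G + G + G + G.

Double-and-add on 4 = (100)₂. Start with G = (8, 16) for the leading 1-bit.
double: tangent at (8, 16): λ = (3·8² + 1)/(2·16) ≡ 9/9. 9⁻¹ ≡ 18 (mod 23), so λ ≡ 9·18 ≡ 1.
  x = λ² - 8 - 8 = 1 - 16 ≡ 8; y = λ·(8 - 8) - 16 ≡ 7. → (8, 7)
double: tangent at (8, 7): λ = (3·8² + 1)/(2·7) ≡ 9/14. 14⁻¹ ≡ 5 (mod 23), so λ ≡ 9·5 ≡ 22.
  x = λ² - 8 - 8 = 484 - 16 ≡ 8; y = λ·(8 - 8) - 7 ≡ 16. → (8, 16)

(8, 16)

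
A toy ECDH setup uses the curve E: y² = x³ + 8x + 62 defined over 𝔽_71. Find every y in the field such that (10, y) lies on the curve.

x³ + 8x + 62 = 1142 ≡ 6 (mod 71).
Square roots of 6 mod 71: 19 and 52 (since 19² = 361 ≡ 6).

19, 52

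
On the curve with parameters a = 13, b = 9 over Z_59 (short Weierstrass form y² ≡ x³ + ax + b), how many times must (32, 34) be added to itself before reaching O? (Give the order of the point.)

10

2P: tangent at (32, 34): λ = (3·32² + 13)/(2·34) ≡ 17/9. 9⁻¹ ≡ 46 (mod 59), so λ ≡ 17·46 ≡ 15.
  x = λ² - 32 - 32 = 225 - 64 ≡ 43; y = λ·(32 - 43) - 34 ≡ 37. → (43, 37)
3P: (43, 37) + (32, 34). λ = (34 - 37)/(32 - 43) ≡ 56/48 mod 59. 48⁻¹ ≡ 16 (mod 59) since 48·16 = 768 ≡ 1, so λ ≡ 11.
  x = λ² - 43 - 32 = 121 - 75 ≡ 46; y = λ·(43 - 46) - 37 ≡ 48. → (46, 48)
4P: (46, 48) + (32, 34). λ = (34 - 48)/(32 - 46) ≡ 45/45 mod 59. 45⁻¹ ≡ 21 (mod 59) since 45·21 = 945 ≡ 1, so λ ≡ 1.
  x = λ² - 46 - 32 = 1 - 78 ≡ 41; y = λ·(46 - 41) - 48 ≡ 16. → (41, 16)
5P: (41, 16) + (32, 34). λ = (34 - 16)/(32 - 41) ≡ 18/50 mod 59. 50⁻¹ ≡ 13 (mod 59) since 50·13 = 650 ≡ 1, so λ ≡ 57.
  x = λ² - 41 - 32 = 3249 - 73 ≡ 49; y = λ·(41 - 49) - 16 ≡ 0. → (49, 0)
6P: (49, 0) + (32, 34). λ = (34 - 0)/(32 - 49) ≡ 34/42 mod 59. 42⁻¹ ≡ 52 (mod 59), so λ ≡ 57.
  x = λ² - 49 - 32 = 3249 - 81 ≡ 41; y = λ·(49 - 41) - 0 ≡ 43. → (41, 43)
7P: (41, 43) + (32, 34). λ = (34 - 43)/(32 - 41) ≡ 50/50 mod 59. 50⁻¹ ≡ 13 (mod 59), so λ ≡ 1.
  x = λ² - 41 - 32 = 1 - 73 ≡ 46; y = λ·(41 - 46) - 43 ≡ 11. → (46, 11)
8P: (46, 11) + (32, 34). λ = (34 - 11)/(32 - 46) ≡ 23/45 mod 59. 45⁻¹ ≡ 21 (mod 59) since 45·21 = 945 ≡ 1, so λ ≡ 11.
  x = λ² - 46 - 32 = 121 - 78 ≡ 43; y = λ·(46 - 43) - 11 ≡ 22. → (43, 22)
9P: (43, 22) + (32, 34). λ = (34 - 22)/(32 - 43) ≡ 12/48 mod 59. 48⁻¹ ≡ 16 (mod 59) since 48·16 = 768 ≡ 1, so λ ≡ 15.
  x = λ² - 43 - 32 = 225 - 75 ≡ 32; y = λ·(43 - 32) - 22 ≡ 25. → (32, 25)
10P: (32, 25) + (32, 34): same x and y₁ ≡ -y₂, so the sum is O.
10P = O, so the order is 10.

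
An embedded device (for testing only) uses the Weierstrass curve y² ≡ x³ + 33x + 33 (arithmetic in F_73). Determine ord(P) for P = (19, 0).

2P: (19, 0) + (19, 0): same x and y₁ ≡ -y₂, so the sum is O.
2P = O, so the order is 2.

2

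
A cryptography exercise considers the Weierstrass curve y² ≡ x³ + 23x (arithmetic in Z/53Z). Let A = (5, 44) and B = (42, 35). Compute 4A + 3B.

(36, 7)

First 4A:
Repeated addition: build up to 4A.
2A: tangent at (5, 44): λ = (3·5² + 23)/(2·44) ≡ 45/35. 35⁻¹ ≡ 50 (mod 53) since 35·50 = 1750 ≡ 1, so λ ≡ 45·50 ≡ 24.
  x = λ² - 5 - 5 = 576 - 10 ≡ 36; y = λ·(5 - 36) - 44 ≡ 7. → (36, 7)
3A: (36, 7) + (5, 44). λ = (44 - 7)/(5 - 36) ≡ 37/22 mod 53. 22⁻¹ ≡ 41 (mod 53) since 22·41 = 902 ≡ 1, so λ ≡ 33.
  x = λ² - 36 - 5 = 1089 - 41 ≡ 41; y = λ·(36 - 41) - 7 ≡ 40. → (41, 40)
4A: (41, 40) + (5, 44). λ = (44 - 40)/(5 - 41) ≡ 4/17 mod 53. 17⁻¹ ≡ 25 (mod 53) since 17·25 = 425 ≡ 1, so λ ≡ 47.
  x = λ² - 41 - 5 = 2209 - 46 ≡ 43; y = λ·(41 - 43) - 40 ≡ 25. → (43, 25)
4A = (43, 25).
Next 3B:
Repeated addition: build up to 3B.
2B: tangent at (42, 35): λ = (3·42² + 23)/(2·35) ≡ 15/17. 17⁻¹ ≡ 25 (mod 53) since 17·25 = 425 ≡ 1, so λ ≡ 15·25 ≡ 4.
  x = λ² - 42 - 42 = 16 - 84 ≡ 38; y = λ·(42 - 38) - 35 ≡ 34. → (38, 34)
3B: (38, 34) + (42, 35). λ = (35 - 34)/(42 - 38) ≡ 1/4 mod 53. 4⁻¹ ≡ 40 (mod 53) since 4·40 = 160 ≡ 1, so λ ≡ 40.
  x = λ² - 38 - 42 = 1600 - 80 ≡ 36; y = λ·(38 - 36) - 34 ≡ 46. → (36, 46)
3B = (36, 46).
Finally 4A + 3B:
(43, 25) + (36, 46). λ = (46 - 25)/(36 - 43) ≡ 21/46 mod 53. 46⁻¹ ≡ 15 (mod 53), so λ ≡ 50.
  x = λ² - 43 - 36 = 2500 - 79 ≡ 36; y = λ·(43 - 36) - 25 ≡ 7. → (36, 7)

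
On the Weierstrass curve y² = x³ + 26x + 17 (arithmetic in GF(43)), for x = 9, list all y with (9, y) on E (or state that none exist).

x³ + 26x + 17 = 980 ≡ 34 (mod 43).
34 is a non-residue mod 43; no y exists.

none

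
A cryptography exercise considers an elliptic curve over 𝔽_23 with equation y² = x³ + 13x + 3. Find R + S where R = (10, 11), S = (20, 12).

(19, 18)

(10, 11) + (20, 12). λ = (12 - 11)/(20 - 10) ≡ 1/10 mod 23. 10⁻¹ ≡ 7 (mod 23), so λ ≡ 7.
  x = λ² - 10 - 20 = 49 - 30 ≡ 19; y = λ·(10 - 19) - 11 ≡ 18. → (19, 18)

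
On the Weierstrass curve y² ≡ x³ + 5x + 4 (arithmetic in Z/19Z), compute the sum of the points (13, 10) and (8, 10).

(17, 9)

(13, 10) + (8, 10). λ = (10 - 10)/(8 - 13) ≡ 0/14 mod 19. 14⁻¹ ≡ 15 (mod 19) since 14·15 = 210 ≡ 1, so λ ≡ 0.
  x = λ² - 13 - 8 = 0 - 21 ≡ 17; y = λ·(13 - 17) - 10 ≡ 9. → (17, 9)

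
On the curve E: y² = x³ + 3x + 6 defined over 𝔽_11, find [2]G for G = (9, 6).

tangent at (9, 6): λ = (3·9² + 3)/(2·6) ≡ 4/1. 1⁻¹ ≡ 1 (mod 11), so λ ≡ 4·1 ≡ 4.
  x = λ² - 9 - 9 = 16 - 18 ≡ 9; y = λ·(9 - 9) - 6 ≡ 5. → (9, 5)

(9, 5)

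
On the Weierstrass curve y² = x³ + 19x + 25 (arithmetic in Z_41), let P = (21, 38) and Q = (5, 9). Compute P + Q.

(21, 38) + (5, 9). λ = (9 - 38)/(5 - 21) ≡ 12/25 mod 41. 25⁻¹ ≡ 23 (mod 41) since 25·23 = 575 ≡ 1, so λ ≡ 30.
  x = λ² - 21 - 5 = 900 - 26 ≡ 13; y = λ·(21 - 13) - 38 ≡ 38. → (13, 38)

(13, 38)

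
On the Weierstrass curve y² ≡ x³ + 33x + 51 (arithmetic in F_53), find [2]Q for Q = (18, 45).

tangent at (18, 45): λ = (3·18² + 33)/(2·45) ≡ 51/37. 37⁻¹ ≡ 43 (mod 53) since 37·43 = 1591 ≡ 1, so λ ≡ 51·43 ≡ 20.
  x = λ² - 18 - 18 = 400 - 36 ≡ 46; y = λ·(18 - 46) - 45 ≡ 31. → (46, 31)

(46, 31)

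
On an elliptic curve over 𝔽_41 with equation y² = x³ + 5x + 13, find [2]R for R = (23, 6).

(11, 28)

tangent at (23, 6): λ = (3·23² + 5)/(2·6) ≡ 34/12. 12⁻¹ ≡ 24 (mod 41) since 12·24 = 288 ≡ 1, so λ ≡ 34·24 ≡ 37.
  x = λ² - 23 - 23 = 1369 - 46 ≡ 11; y = λ·(23 - 11) - 6 ≡ 28. → (11, 28)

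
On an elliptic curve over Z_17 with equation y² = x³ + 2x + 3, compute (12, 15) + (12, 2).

The two points share x = 12 and their y-coordinates satisfy 15 + 2 ≡ 0 (mod 17), so they are inverses. Their sum is O.

O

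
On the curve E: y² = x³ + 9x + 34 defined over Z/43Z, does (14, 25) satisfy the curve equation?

y² = 25² ≡ 23; x³ + 9x + 34 = 2904 ≡ 23 (mod 43). 23 = 23.

yes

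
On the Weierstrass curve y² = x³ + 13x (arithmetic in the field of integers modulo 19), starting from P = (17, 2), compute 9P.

Double-and-add on 9 = (1001)₂. Start with P = (17, 2) for the leading 1-bit.
double: tangent at (17, 2): λ = (3·17² + 13)/(2·2) ≡ 6/4. 4⁻¹ ≡ 5 (mod 19), so λ ≡ 6·5 ≡ 11.
  x = λ² - 17 - 17 = 121 - 34 ≡ 11; y = λ·(17 - 11) - 2 ≡ 7. → (11, 7)
double: tangent at (11, 7): λ = (3·11² + 13)/(2·7) ≡ 15/14. 14⁻¹ ≡ 15 (mod 19), so λ ≡ 15·15 ≡ 16.
  x = λ² - 11 - 11 = 256 - 22 ≡ 6; y = λ·(11 - 6) - 7 ≡ 16. → (6, 16)
double: tangent at (6, 16): λ = (3·6² + 13)/(2·16) ≡ 7/13. 13⁻¹ ≡ 3 (mod 19), so λ ≡ 7·3 ≡ 2.
  x = λ² - 6 - 6 = 4 - 12 ≡ 11; y = λ·(6 - 11) - 16 ≡ 12. → (11, 12)
add P: (11, 12) + (17, 2). λ = (2 - 12)/(17 - 11) ≡ 9/6 mod 19. 6⁻¹ ≡ 16 (mod 19) since 6·16 = 96 ≡ 1, so λ ≡ 11.
  x = λ² - 11 - 17 = 121 - 28 ≡ 17; y = λ·(11 - 17) - 12 ≡ 17. → (17, 17)

(17, 17)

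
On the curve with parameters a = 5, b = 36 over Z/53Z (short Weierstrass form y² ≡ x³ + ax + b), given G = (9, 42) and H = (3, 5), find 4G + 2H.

(34, 5)

First 4G:
Repeated addition: build up to 4G.
2G: tangent at (9, 42): λ = (3·9² + 5)/(2·42) ≡ 36/31. 31⁻¹ ≡ 12 (mod 53), so λ ≡ 36·12 ≡ 8.
  x = λ² - 9 - 9 = 64 - 18 ≡ 46; y = λ·(9 - 46) - 42 ≡ 33. → (46, 33)
3G: (46, 33) + (9, 42). λ = (42 - 33)/(9 - 46) ≡ 9/16 mod 53. 16⁻¹ ≡ 10 (mod 53), so λ ≡ 37.
  x = λ² - 46 - 9 = 1369 - 55 ≡ 42; y = λ·(46 - 42) - 33 ≡ 9. → (42, 9)
4G: (42, 9) + (9, 42). λ = (42 - 9)/(9 - 42) ≡ 33/20 mod 53. 20⁻¹ ≡ 8 (mod 53), so λ ≡ 52.
  x = λ² - 42 - 9 = 2704 - 51 ≡ 3; y = λ·(42 - 3) - 9 ≡ 5. → (3, 5)
4G = (3, 5).
Next 2H:
Repeated addition: build up to 2H.
2H: tangent at (3, 5): λ = (3·3² + 5)/(2·5) ≡ 32/10. 10⁻¹ ≡ 16 (mod 53), so λ ≡ 32·16 ≡ 35.
  x = λ² - 3 - 3 = 1225 - 6 ≡ 0; y = λ·(3 - 0) - 5 ≡ 47. → (0, 47)
2H = (0, 47).
Finally 4G + 2H:
(3, 5) + (0, 47). λ = (47 - 5)/(0 - 3) ≡ 42/50 mod 53. 50⁻¹ ≡ 35 (mod 53), so λ ≡ 39.
  x = λ² - 3 - 0 = 1521 - 3 ≡ 34; y = λ·(3 - 34) - 5 ≡ 5. → (34, 5)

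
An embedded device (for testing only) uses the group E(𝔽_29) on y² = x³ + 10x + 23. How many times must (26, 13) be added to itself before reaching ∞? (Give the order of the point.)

2P: tangent at (26, 13): λ = (3·26² + 10)/(2·13) ≡ 8/26. 26⁻¹ ≡ 19 (mod 29) since 26·19 = 494 ≡ 1, so λ ≡ 8·19 ≡ 7.
  x = λ² - 26 - 26 = 49 - 52 ≡ 26; y = λ·(26 - 26) - 13 ≡ 16. → (26, 16)
3P: (26, 16) + (26, 13): same x and y₁ ≡ -y₂, so the sum is ∞.
3P = ∞, so the order is 3.

3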